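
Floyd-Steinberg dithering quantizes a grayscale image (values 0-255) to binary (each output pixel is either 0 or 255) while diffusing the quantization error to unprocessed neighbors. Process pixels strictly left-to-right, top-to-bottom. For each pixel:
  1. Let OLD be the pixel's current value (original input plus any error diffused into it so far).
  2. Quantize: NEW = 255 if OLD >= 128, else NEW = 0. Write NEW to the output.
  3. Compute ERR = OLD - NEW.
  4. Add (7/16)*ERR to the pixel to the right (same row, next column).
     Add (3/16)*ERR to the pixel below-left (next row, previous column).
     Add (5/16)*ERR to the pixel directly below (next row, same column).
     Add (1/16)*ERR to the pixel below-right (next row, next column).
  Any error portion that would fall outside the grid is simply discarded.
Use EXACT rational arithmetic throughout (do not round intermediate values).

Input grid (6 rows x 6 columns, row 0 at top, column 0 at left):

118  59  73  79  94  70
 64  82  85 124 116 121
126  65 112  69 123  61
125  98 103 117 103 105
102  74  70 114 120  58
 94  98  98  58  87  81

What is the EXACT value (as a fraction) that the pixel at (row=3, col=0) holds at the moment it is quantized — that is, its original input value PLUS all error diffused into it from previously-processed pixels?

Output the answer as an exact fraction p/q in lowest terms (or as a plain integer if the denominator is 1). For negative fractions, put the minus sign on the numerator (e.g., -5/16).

(0,0): OLD=118 → NEW=0, ERR=118
(0,1): OLD=885/8 → NEW=0, ERR=885/8
(0,2): OLD=15539/128 → NEW=0, ERR=15539/128
(0,3): OLD=270565/2048 → NEW=255, ERR=-251675/2048
(0,4): OLD=1318467/32768 → NEW=0, ERR=1318467/32768
(0,5): OLD=45929429/524288 → NEW=0, ERR=45929429/524288
(1,0): OLD=15567/128 → NEW=0, ERR=15567/128
(1,1): OLD=204713/1024 → NEW=255, ERR=-56407/1024
(1,2): OLD=2710237/32768 → NEW=0, ERR=2710237/32768
(1,3): OLD=17945689/131072 → NEW=255, ERR=-15477671/131072
(1,4): OLD=718540587/8388608 → NEW=0, ERR=718540587/8388608
(1,5): OLD=25282011069/134217728 → NEW=255, ERR=-8943509571/134217728
(2,0): OLD=2517843/16384 → NEW=255, ERR=-1660077/16384
(2,1): OLD=13928385/524288 → NEW=0, ERR=13928385/524288
(2,2): OLD=1039229315/8388608 → NEW=0, ERR=1039229315/8388608
(2,3): OLD=7216108075/67108864 → NEW=0, ERR=7216108075/67108864
(2,4): OLD=379969584897/2147483648 → NEW=255, ERR=-167638745343/2147483648
(2,5): OLD=390938447639/34359738368 → NEW=0, ERR=390938447639/34359738368
(3,0): OLD=824748835/8388608 → NEW=0, ERR=824748835/8388608
Target (3,0): original=125, with diffused error = 824748835/8388608

Answer: 824748835/8388608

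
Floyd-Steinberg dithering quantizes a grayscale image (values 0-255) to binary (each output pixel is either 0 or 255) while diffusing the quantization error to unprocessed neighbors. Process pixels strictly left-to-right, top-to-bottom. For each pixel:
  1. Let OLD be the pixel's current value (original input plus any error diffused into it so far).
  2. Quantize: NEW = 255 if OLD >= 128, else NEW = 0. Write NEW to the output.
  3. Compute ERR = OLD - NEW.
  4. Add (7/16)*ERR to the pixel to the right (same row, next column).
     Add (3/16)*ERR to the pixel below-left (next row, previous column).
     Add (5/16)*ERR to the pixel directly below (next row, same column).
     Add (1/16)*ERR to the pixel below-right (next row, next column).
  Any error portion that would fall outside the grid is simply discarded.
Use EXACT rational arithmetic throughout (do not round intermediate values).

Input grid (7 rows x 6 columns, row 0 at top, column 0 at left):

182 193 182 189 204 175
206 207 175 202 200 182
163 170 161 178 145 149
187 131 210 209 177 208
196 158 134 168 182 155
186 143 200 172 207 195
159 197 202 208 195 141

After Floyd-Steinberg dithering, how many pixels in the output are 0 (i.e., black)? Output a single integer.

Answer: 11

Derivation:
(0,0): OLD=182 → NEW=255, ERR=-73
(0,1): OLD=2577/16 → NEW=255, ERR=-1503/16
(0,2): OLD=36071/256 → NEW=255, ERR=-29209/256
(0,3): OLD=569681/4096 → NEW=255, ERR=-474799/4096
(0,4): OLD=10045751/65536 → NEW=255, ERR=-6665929/65536
(0,5): OLD=136839297/1048576 → NEW=255, ERR=-130547583/1048576
(1,0): OLD=42387/256 → NEW=255, ERR=-22893/256
(1,1): OLD=230533/2048 → NEW=0, ERR=230533/2048
(1,2): OLD=10550377/65536 → NEW=255, ERR=-6161303/65536
(1,3): OLD=25806005/262144 → NEW=0, ERR=25806005/262144
(1,4): OLD=3031545727/16777216 → NEW=255, ERR=-1246644353/16777216
(1,5): OLD=27978458057/268435456 → NEW=0, ERR=27978458057/268435456
(2,0): OLD=5117063/32768 → NEW=255, ERR=-3238777/32768
(2,1): OLD=145455805/1048576 → NEW=255, ERR=-121931075/1048576
(2,2): OLD=1782414967/16777216 → NEW=0, ERR=1782414967/16777216
(2,3): OLD=31599555455/134217728 → NEW=255, ERR=-2625965185/134217728
(2,4): OLD=596635920381/4294967296 → NEW=255, ERR=-498580740099/4294967296
(2,5): OLD=8668272543163/68719476736 → NEW=0, ERR=8668272543163/68719476736
(3,0): OLD=2253341847/16777216 → NEW=255, ERR=-2024848233/16777216
(3,1): OLD=7462806091/134217728 → NEW=0, ERR=7462806091/134217728
(3,2): OLD=275511367121/1073741824 → NEW=255, ERR=1707202001/1073741824
(3,3): OLD=12950573875507/68719476736 → NEW=255, ERR=-4572892692173/68719476736
(3,4): OLD=73688586758995/549755813888 → NEW=255, ERR=-66499145782445/549755813888
(3,5): OLD=1647005895135997/8796093022208 → NEW=255, ERR=-595997825527043/8796093022208
(4,0): OLD=362301283961/2147483648 → NEW=255, ERR=-185307046279/2147483648
(4,1): OLD=4479776463653/34359738368 → NEW=255, ERR=-4281956820187/34359738368
(4,2): OLD=78035745921759/1099511627776 → NEW=0, ERR=78035745921759/1099511627776
(4,3): OLD=2738659361694715/17592186044416 → NEW=255, ERR=-1747348079631365/17592186044416
(4,4): OLD=23610498396370091/281474976710656 → NEW=0, ERR=23610498396370091/281474976710656
(4,5): OLD=733924216292078797/4503599627370496 → NEW=255, ERR=-414493688687397683/4503599627370496
(5,0): OLD=74584147220287/549755813888 → NEW=255, ERR=-65603585321153/549755813888
(5,1): OLD=1051349348695855/17592186044416 → NEW=0, ERR=1051349348695855/17592186044416
(5,2): OLD=31231447162956533/140737488355328 → NEW=255, ERR=-4656612367652107/140737488355328
(5,3): OLD=660447362535167191/4503599627370496 → NEW=255, ERR=-487970542444309289/4503599627370496
(5,4): OLD=1462270733250337815/9007199254740992 → NEW=255, ERR=-834565076708615145/9007199254740992
(5,5): OLD=18871105199641455107/144115188075855872 → NEW=255, ERR=-17878267759701792253/144115188075855872
(6,0): OLD=37411995691697389/281474976710656 → NEW=255, ERR=-34364123369519891/281474976710656
(6,1): OLD=669239501010673897/4503599627370496 → NEW=255, ERR=-479178403968802583/4503599627370496
(6,2): OLD=2315390248747174721/18014398509481984 → NEW=255, ERR=-2278281371170731199/18014398509481984
(6,3): OLD=28641100949163578013/288230376151711744 → NEW=0, ERR=28641100949163578013/288230376151711744
(6,4): OLD=827736346689460716157/4611686018427387904 → NEW=255, ERR=-348243588009523199363/4611686018427387904
(6,5): OLD=4678438380678427001163/73786976294838206464 → NEW=0, ERR=4678438380678427001163/73786976294838206464
Output grid:
  Row 0: ######  (0 black, running=0)
  Row 1: #.#.#.  (3 black, running=3)
  Row 2: ##.##.  (2 black, running=5)
  Row 3: #.####  (1 black, running=6)
  Row 4: ##.#.#  (2 black, running=8)
  Row 5: #.####  (1 black, running=9)
  Row 6: ###.#.  (2 black, running=11)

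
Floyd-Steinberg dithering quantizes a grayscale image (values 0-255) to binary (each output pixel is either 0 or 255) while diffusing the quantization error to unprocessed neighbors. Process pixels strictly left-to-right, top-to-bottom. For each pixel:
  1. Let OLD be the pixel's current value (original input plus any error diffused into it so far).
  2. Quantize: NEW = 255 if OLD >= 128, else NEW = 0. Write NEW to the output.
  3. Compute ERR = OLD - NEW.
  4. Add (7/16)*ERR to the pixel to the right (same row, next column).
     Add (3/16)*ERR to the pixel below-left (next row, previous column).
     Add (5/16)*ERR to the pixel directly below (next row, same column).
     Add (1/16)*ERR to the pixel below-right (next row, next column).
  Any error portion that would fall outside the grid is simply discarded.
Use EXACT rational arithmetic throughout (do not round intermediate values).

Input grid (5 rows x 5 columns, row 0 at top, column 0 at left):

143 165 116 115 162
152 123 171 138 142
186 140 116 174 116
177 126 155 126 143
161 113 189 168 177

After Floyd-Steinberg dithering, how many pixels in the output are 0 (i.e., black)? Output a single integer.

(0,0): OLD=143 → NEW=255, ERR=-112
(0,1): OLD=116 → NEW=0, ERR=116
(0,2): OLD=667/4 → NEW=255, ERR=-353/4
(0,3): OLD=4889/64 → NEW=0, ERR=4889/64
(0,4): OLD=200111/1024 → NEW=255, ERR=-61009/1024
(1,0): OLD=555/4 → NEW=255, ERR=-465/4
(1,1): OLD=2715/32 → NEW=0, ERR=2715/32
(1,2): OLD=206965/1024 → NEW=255, ERR=-54155/1024
(1,3): OLD=124977/1024 → NEW=0, ERR=124977/1024
(1,4): OLD=1487273/8192 → NEW=255, ERR=-601687/8192
(2,0): OLD=84777/512 → NEW=255, ERR=-45783/512
(2,1): OLD=1805693/16384 → NEW=0, ERR=1805693/16384
(2,2): OLD=46105131/262144 → NEW=255, ERR=-20741589/262144
(2,3): OLD=672962701/4194304 → NEW=255, ERR=-396584819/4194304
(2,4): OLD=3980121563/67108864 → NEW=0, ERR=3980121563/67108864
(3,0): OLD=44491287/262144 → NEW=255, ERR=-22355433/262144
(3,1): OLD=215392025/2097152 → NEW=0, ERR=215392025/2097152
(3,2): OLD=11030538101/67108864 → NEW=255, ERR=-6082222219/67108864
(3,3): OLD=16904911669/268435456 → NEW=0, ERR=16904911669/268435456
(3,4): OLD=786735707855/4294967296 → NEW=255, ERR=-308480952625/4294967296
(4,0): OLD=5154222307/33554432 → NEW=255, ERR=-3402157853/33554432
(4,1): OLD=84195682665/1073741824 → NEW=0, ERR=84195682665/1073741824
(4,2): OLD=3662926933739/17179869184 → NEW=255, ERR=-717939708181/17179869184
(4,3): OLD=41304661823841/274877906944 → NEW=255, ERR=-28789204446879/274877906944
(4,4): OLD=495526526046311/4398046511104 → NEW=0, ERR=495526526046311/4398046511104
Output grid:
  Row 0: #.#.#  (2 black, running=2)
  Row 1: #.#.#  (2 black, running=4)
  Row 2: #.##.  (2 black, running=6)
  Row 3: #.#.#  (2 black, running=8)
  Row 4: #.##.  (2 black, running=10)

Answer: 10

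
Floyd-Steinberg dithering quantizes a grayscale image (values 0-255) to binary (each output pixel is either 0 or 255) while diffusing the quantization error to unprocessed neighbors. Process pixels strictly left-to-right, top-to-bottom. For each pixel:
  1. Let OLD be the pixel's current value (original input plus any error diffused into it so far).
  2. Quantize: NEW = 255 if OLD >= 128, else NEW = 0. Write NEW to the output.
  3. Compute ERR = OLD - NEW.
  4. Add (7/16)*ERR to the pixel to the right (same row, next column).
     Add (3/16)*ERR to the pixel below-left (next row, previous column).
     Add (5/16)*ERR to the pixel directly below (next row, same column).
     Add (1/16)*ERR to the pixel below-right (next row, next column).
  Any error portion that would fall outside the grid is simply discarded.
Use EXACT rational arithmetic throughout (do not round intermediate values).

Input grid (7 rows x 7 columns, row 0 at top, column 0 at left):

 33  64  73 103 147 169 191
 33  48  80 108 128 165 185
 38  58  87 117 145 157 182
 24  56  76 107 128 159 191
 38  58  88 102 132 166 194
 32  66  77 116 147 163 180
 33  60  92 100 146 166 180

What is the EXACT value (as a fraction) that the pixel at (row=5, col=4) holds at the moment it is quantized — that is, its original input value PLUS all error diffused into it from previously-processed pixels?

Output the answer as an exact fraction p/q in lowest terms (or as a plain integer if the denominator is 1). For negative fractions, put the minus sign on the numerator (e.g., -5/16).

Answer: 3715463731301988771/18014398509481984

Derivation:
(0,0): OLD=33 → NEW=0, ERR=33
(0,1): OLD=1255/16 → NEW=0, ERR=1255/16
(0,2): OLD=27473/256 → NEW=0, ERR=27473/256
(0,3): OLD=614199/4096 → NEW=255, ERR=-430281/4096
(0,4): OLD=6621825/65536 → NEW=0, ERR=6621825/65536
(0,5): OLD=223562119/1048576 → NEW=255, ERR=-43824761/1048576
(0,6): OLD=2897674929/16777216 → NEW=255, ERR=-1380515151/16777216
(1,0): OLD=14853/256 → NEW=0, ERR=14853/256
(1,1): OLD=245923/2048 → NEW=0, ERR=245923/2048
(1,2): OLD=9914079/65536 → NEW=255, ERR=-6797601/65536
(1,3): OLD=14534771/262144 → NEW=0, ERR=14534771/262144
(1,4): OLD=2842577017/16777216 → NEW=255, ERR=-1435613063/16777216
(1,5): OLD=14145109833/134217728 → NEW=0, ERR=14145109833/134217728
(1,6): OLD=435470068263/2147483648 → NEW=255, ERR=-112138261977/2147483648
(2,0): OLD=2577073/32768 → NEW=0, ERR=2577073/32768
(2,1): OLD=119653675/1048576 → NEW=0, ERR=119653675/1048576
(2,2): OLD=2053715265/16777216 → NEW=0, ERR=2053715265/16777216
(2,3): OLD=22193528441/134217728 → NEW=255, ERR=-12031992199/134217728
(2,4): OLD=109806896649/1073741824 → NEW=0, ERR=109806896649/1073741824
(2,5): OLD=7543211005507/34359738368 → NEW=255, ERR=-1218522278333/34359738368
(2,6): OLD=86175989338373/549755813888 → NEW=255, ERR=-54011743203067/549755813888
(3,0): OLD=1173945889/16777216 → NEW=0, ERR=1173945889/16777216
(3,1): OLD=20151453965/134217728 → NEW=255, ERR=-14074066675/134217728
(3,2): OLD=63029297463/1073741824 → NEW=0, ERR=63029297463/1073741824
(3,3): OLD=564757465969/4294967296 → NEW=255, ERR=-530459194511/4294967296
(3,4): OLD=51496375910945/549755813888 → NEW=0, ERR=51496375910945/549755813888
(3,5): OLD=777878770558067/4398046511104 → NEW=255, ERR=-343623089773453/4398046511104
(3,6): OLD=8718627929770349/70368744177664 → NEW=0, ERR=8718627929770349/70368744177664
(4,0): OLD=86340014159/2147483648 → NEW=0, ERR=86340014159/2147483648
(4,1): OLD=1999760449027/34359738368 → NEW=0, ERR=1999760449027/34359738368
(4,2): OLD=56127540622349/549755813888 → NEW=0, ERR=56127540622349/549755813888
(4,3): OLD=568680258084255/4398046511104 → NEW=255, ERR=-552821602247265/4398046511104
(4,4): OLD=2952359283829485/35184372088832 → NEW=0, ERR=2952359283829485/35184372088832
(4,5): OLD=233489987233524141/1125899906842624 → NEW=255, ERR=-53614489011344979/1125899906842624
(4,6): OLD=3729014611159713995/18014398509481984 → NEW=255, ERR=-864657008758191925/18014398509481984
(5,0): OLD=30498668524217/549755813888 → NEW=0, ERR=30498668524217/549755813888
(5,1): OLD=572249660274579/4398046511104 → NEW=255, ERR=-549252200056941/4398046511104
(5,2): OLD=1208117028454581/35184372088832 → NEW=0, ERR=1208117028454581/35184372088832
(5,3): OLD=32047695078741225/281474976710656 → NEW=0, ERR=32047695078741225/281474976710656
(5,4): OLD=3715463731301988771/18014398509481984 → NEW=255, ERR=-878207888615917149/18014398509481984
Target (5,4): original=147, with diffused error = 3715463731301988771/18014398509481984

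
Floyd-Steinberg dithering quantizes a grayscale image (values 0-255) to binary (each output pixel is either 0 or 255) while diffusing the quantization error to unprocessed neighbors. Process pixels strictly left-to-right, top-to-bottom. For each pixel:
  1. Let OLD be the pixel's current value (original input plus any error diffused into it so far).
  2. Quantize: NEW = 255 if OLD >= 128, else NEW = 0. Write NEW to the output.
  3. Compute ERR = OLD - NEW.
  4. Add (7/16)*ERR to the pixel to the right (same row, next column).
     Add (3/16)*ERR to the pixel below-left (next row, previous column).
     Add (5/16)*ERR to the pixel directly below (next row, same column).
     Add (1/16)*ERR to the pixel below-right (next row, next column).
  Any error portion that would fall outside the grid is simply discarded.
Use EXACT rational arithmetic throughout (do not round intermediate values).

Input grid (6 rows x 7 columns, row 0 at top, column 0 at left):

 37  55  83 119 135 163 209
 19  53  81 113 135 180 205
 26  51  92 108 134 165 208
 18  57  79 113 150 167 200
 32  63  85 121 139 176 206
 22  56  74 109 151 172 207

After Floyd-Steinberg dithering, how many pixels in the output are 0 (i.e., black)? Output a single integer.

(0,0): OLD=37 → NEW=0, ERR=37
(0,1): OLD=1139/16 → NEW=0, ERR=1139/16
(0,2): OLD=29221/256 → NEW=0, ERR=29221/256
(0,3): OLD=691971/4096 → NEW=255, ERR=-352509/4096
(0,4): OLD=6379797/65536 → NEW=0, ERR=6379797/65536
(0,5): OLD=215576467/1048576 → NEW=255, ERR=-51810413/1048576
(0,6): OLD=3143765253/16777216 → NEW=255, ERR=-1134424827/16777216
(1,0): OLD=11241/256 → NEW=0, ERR=11241/256
(1,1): OLD=242015/2048 → NEW=0, ERR=242015/2048
(1,2): OLD=10268363/65536 → NEW=255, ERR=-6443317/65536
(1,3): OLD=17951279/262144 → NEW=0, ERR=17951279/262144
(1,4): OLD=3032270189/16777216 → NEW=255, ERR=-1245919891/16777216
(1,5): OLD=16841031677/134217728 → NEW=0, ERR=16841031677/134217728
(1,6): OLD=506112643635/2147483648 → NEW=255, ERR=-41495686605/2147483648
(2,0): OLD=2027653/32768 → NEW=0, ERR=2027653/32768
(2,1): OLD=104134663/1048576 → NEW=0, ERR=104134663/1048576
(2,2): OLD=2096308181/16777216 → NEW=0, ERR=2096308181/16777216
(2,3): OLD=22011173485/134217728 → NEW=255, ERR=-12214347155/134217728
(2,4): OLD=106069866493/1073741824 → NEW=0, ERR=106069866493/1073741824
(2,5): OLD=8217652689919/34359738368 → NEW=255, ERR=-544080593921/34359738368
(2,6): OLD=111532294312169/549755813888 → NEW=255, ERR=-28655438229271/549755813888
(3,0): OLD=938818357/16777216 → NEW=0, ERR=938818357/16777216
(3,1): OLD=18765202705/134217728 → NEW=255, ERR=-15460317935/134217728
(3,2): OLD=60983752643/1073741824 → NEW=0, ERR=60983752643/1073741824
(3,3): OLD=583002730789/4294967296 → NEW=255, ERR=-512213929691/4294967296
(3,4): OLD=65991456005941/549755813888 → NEW=0, ERR=65991456005941/549755813888
(3,5): OLD=927851368096623/4398046511104 → NEW=255, ERR=-193650492234897/4398046511104
(3,6): OLD=11502335544695793/70368744177664 → NEW=255, ERR=-6441694220608527/70368744177664
(4,0): OLD=59891257211/2147483648 → NEW=0, ERR=59891257211/2147483648
(4,1): OLD=1833148148415/34359738368 → NEW=0, ERR=1833148148415/34359738368
(4,2): OLD=53067705938321/549755813888 → NEW=0, ERR=53067705938321/549755813888
(4,3): OLD=668591165812107/4398046511104 → NEW=255, ERR=-452910694519413/4398046511104
(4,4): OLD=4072540139294385/35184372088832 → NEW=0, ERR=4072540139294385/35184372088832
(4,5): OLD=228803729882566321/1125899906842624 → NEW=255, ERR=-58300746362302799/1125899906842624
(4,6): OLD=2737950804756353319/18014398509481984 → NEW=255, ERR=-1855720815161552601/18014398509481984
(5,0): OLD=22385372927661/549755813888 → NEW=0, ERR=22385372927661/549755813888
(5,1): OLD=485232975635727/4398046511104 → NEW=0, ERR=485232975635727/4398046511104
(5,2): OLD=4801268507784473/35184372088832 → NEW=255, ERR=-4170746374867687/35184372088832
(5,3): OLD=14831923058004189/281474976710656 → NEW=0, ERR=14831923058004189/281474976710656
(5,4): OLD=3496227065959120351/18014398509481984 → NEW=255, ERR=-1097444553958785569/18014398509481984
(5,5): OLD=16873715608616382191/144115188075855872 → NEW=0, ERR=16873715608616382191/144115188075855872
(5,6): OLD=513734184026712461089/2305843009213693952 → NEW=255, ERR=-74255783322779496671/2305843009213693952
Output grid:
  Row 0: ...#.##  (4 black, running=4)
  Row 1: ..#.#.#  (4 black, running=8)
  Row 2: ...#.##  (4 black, running=12)
  Row 3: .#.#.##  (3 black, running=15)
  Row 4: ...#.##  (4 black, running=19)
  Row 5: ..#.#.#  (4 black, running=23)

Answer: 23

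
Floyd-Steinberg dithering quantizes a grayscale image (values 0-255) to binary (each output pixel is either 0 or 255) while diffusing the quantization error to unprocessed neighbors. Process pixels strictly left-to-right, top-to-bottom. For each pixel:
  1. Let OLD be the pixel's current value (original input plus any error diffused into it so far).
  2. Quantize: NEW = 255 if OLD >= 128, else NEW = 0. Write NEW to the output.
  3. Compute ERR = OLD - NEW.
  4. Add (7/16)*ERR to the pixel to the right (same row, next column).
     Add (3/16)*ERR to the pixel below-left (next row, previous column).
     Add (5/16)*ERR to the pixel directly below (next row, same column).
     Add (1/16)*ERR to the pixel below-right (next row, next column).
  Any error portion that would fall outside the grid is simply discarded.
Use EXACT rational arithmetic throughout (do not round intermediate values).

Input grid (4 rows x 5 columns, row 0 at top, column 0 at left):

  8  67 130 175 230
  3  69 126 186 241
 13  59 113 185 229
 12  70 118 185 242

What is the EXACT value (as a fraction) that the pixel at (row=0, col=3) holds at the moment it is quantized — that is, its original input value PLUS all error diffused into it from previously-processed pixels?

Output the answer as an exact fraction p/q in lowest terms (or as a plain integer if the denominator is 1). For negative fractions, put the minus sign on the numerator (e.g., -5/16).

Answer: 68509/512

Derivation:
(0,0): OLD=8 → NEW=0, ERR=8
(0,1): OLD=141/2 → NEW=0, ERR=141/2
(0,2): OLD=5147/32 → NEW=255, ERR=-3013/32
(0,3): OLD=68509/512 → NEW=255, ERR=-62051/512
Target (0,3): original=175, with diffused error = 68509/512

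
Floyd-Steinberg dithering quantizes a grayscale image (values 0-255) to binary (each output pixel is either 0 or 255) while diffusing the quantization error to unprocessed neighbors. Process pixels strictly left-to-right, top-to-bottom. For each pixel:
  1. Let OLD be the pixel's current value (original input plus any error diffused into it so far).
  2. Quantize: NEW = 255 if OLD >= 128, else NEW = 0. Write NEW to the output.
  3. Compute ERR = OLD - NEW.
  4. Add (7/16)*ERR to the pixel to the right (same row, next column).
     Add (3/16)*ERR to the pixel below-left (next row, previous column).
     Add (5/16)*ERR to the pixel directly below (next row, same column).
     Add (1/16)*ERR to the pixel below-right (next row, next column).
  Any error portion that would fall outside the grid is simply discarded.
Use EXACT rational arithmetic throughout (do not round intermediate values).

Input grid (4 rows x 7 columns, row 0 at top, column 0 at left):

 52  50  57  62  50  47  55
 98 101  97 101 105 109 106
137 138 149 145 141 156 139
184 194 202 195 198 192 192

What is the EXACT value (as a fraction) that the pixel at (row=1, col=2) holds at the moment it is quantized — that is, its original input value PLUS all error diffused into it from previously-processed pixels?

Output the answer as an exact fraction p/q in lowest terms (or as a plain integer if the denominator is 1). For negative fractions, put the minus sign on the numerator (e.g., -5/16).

(0,0): OLD=52 → NEW=0, ERR=52
(0,1): OLD=291/4 → NEW=0, ERR=291/4
(0,2): OLD=5685/64 → NEW=0, ERR=5685/64
(0,3): OLD=103283/1024 → NEW=0, ERR=103283/1024
(0,4): OLD=1542181/16384 → NEW=0, ERR=1542181/16384
(0,5): OLD=23116035/262144 → NEW=0, ERR=23116035/262144
(0,6): OLD=392498965/4194304 → NEW=0, ERR=392498965/4194304
(1,0): OLD=8185/64 → NEW=0, ERR=8185/64
(1,1): OLD=102191/512 → NEW=255, ERR=-28369/512
(1,2): OLD=2031227/16384 → NEW=0, ERR=2031227/16384
Target (1,2): original=97, with diffused error = 2031227/16384

Answer: 2031227/16384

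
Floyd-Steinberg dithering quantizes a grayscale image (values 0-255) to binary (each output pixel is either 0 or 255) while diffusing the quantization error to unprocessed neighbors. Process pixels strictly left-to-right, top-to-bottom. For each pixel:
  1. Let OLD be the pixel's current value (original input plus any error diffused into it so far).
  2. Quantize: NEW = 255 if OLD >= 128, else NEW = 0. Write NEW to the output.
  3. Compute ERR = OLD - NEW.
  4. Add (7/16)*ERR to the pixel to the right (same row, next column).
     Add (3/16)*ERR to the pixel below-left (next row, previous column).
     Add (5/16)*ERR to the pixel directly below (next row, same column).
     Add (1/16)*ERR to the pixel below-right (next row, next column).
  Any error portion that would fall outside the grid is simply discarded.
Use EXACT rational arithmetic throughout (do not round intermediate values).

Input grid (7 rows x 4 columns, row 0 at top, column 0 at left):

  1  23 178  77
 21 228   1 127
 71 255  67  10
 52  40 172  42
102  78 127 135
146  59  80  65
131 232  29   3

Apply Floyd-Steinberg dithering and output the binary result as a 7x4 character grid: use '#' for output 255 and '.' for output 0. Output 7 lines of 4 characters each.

Answer: ..#.
.#.#
.#..
..#.
#.#.
...#
##..

Derivation:
(0,0): OLD=1 → NEW=0, ERR=1
(0,1): OLD=375/16 → NEW=0, ERR=375/16
(0,2): OLD=48193/256 → NEW=255, ERR=-17087/256
(0,3): OLD=195783/4096 → NEW=0, ERR=195783/4096
(1,0): OLD=6581/256 → NEW=0, ERR=6581/256
(1,1): OLD=479475/2048 → NEW=255, ERR=-42765/2048
(1,2): OLD=-1216785/65536 → NEW=0, ERR=-1216785/65536
(1,3): OLD=135940025/1048576 → NEW=255, ERR=-131446855/1048576
(2,0): OLD=2461473/32768 → NEW=0, ERR=2461473/32768
(2,1): OLD=293039483/1048576 → NEW=255, ERR=25652603/1048576
(2,2): OLD=98757831/2097152 → NEW=0, ERR=98757831/2097152
(2,3): OLD=-326556533/33554432 → NEW=0, ERR=-326556533/33554432
(3,0): OLD=1343208721/16777216 → NEW=0, ERR=1343208721/16777216
(3,1): OLD=25822549647/268435456 → NEW=0, ERR=25822549647/268435456
(3,2): OLD=981426943857/4294967296 → NEW=255, ERR=-113789716623/4294967296
(3,3): OLD=2082949863319/68719476736 → NEW=0, ERR=2082949863319/68719476736
(4,0): OLD=623011010813/4294967296 → NEW=255, ERR=-472205649667/4294967296
(4,1): OLD=2061487946103/34359738368 → NEW=0, ERR=2061487946103/34359738368
(4,2): OLD=172255052942743/1099511627776 → NEW=255, ERR=-108120412140137/1099511627776
(4,3): OLD=1755608052625233/17592186044416 → NEW=0, ERR=1755608052625233/17592186044416
(5,0): OLD=67560586679277/549755813888 → NEW=0, ERR=67560586679277/549755813888
(5,1): OLD=1868379378771739/17592186044416 → NEW=0, ERR=1868379378771739/17592186044416
(5,2): OLD=1039666462603879/8796093022208 → NEW=0, ERR=1039666462603879/8796093022208
(5,3): OLD=39899317631530919/281474976710656 → NEW=255, ERR=-31876801429686361/281474976710656
(6,0): OLD=53288053954095473/281474976710656 → NEW=255, ERR=-18488065107121807/281474976710656
(6,1): OLD=1199288008891603751/4503599627370496 → NEW=255, ERR=50870103912127271/4503599627370496
(6,2): OLD=4055525751091351137/72057594037927936 → NEW=0, ERR=4055525751091351137/72057594037927936
(6,3): OLD=-437913396887566425/1152921504606846976 → NEW=0, ERR=-437913396887566425/1152921504606846976
Row 0: ..#.
Row 1: .#.#
Row 2: .#..
Row 3: ..#.
Row 4: #.#.
Row 5: ...#
Row 6: ##..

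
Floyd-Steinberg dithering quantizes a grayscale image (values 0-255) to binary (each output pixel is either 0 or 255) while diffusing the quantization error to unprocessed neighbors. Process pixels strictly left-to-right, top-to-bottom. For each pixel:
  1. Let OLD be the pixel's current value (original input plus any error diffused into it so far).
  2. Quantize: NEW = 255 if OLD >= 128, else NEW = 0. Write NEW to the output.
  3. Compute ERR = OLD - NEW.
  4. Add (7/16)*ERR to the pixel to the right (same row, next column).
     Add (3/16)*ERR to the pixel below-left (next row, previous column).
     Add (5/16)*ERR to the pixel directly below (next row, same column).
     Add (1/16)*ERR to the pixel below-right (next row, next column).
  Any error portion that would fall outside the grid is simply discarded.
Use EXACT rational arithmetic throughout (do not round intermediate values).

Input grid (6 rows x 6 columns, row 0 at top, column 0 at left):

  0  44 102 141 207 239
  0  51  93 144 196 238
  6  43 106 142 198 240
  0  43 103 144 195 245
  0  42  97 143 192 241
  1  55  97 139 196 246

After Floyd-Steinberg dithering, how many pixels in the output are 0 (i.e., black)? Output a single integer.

Answer: 18

Derivation:
(0,0): OLD=0 → NEW=0, ERR=0
(0,1): OLD=44 → NEW=0, ERR=44
(0,2): OLD=485/4 → NEW=0, ERR=485/4
(0,3): OLD=12419/64 → NEW=255, ERR=-3901/64
(0,4): OLD=184661/1024 → NEW=255, ERR=-76459/1024
(0,5): OLD=3380563/16384 → NEW=255, ERR=-797357/16384
(1,0): OLD=33/4 → NEW=0, ERR=33/4
(1,1): OLD=2915/32 → NEW=0, ERR=2915/32
(1,2): OLD=165955/1024 → NEW=255, ERR=-95165/1024
(1,3): OLD=318961/4096 → NEW=0, ERR=318961/4096
(1,4): OLD=50803685/262144 → NEW=255, ERR=-16043035/262144
(1,5): OLD=802581043/4194304 → NEW=255, ERR=-266966477/4194304
(2,0): OLD=13137/512 → NEW=0, ERR=13137/512
(2,1): OLD=1077783/16384 → NEW=0, ERR=1077783/16384
(2,2): OLD=33038557/262144 → NEW=0, ERR=33038557/262144
(2,3): OLD=428218621/2097152 → NEW=255, ERR=-106555139/2097152
(2,4): OLD=10038056959/67108864 → NEW=255, ERR=-7074703361/67108864
(2,5): OLD=182710779113/1073741824 → NEW=255, ERR=-91093386007/1073741824
(3,0): OLD=5335269/262144 → NEW=0, ERR=5335269/262144
(3,1): OLD=204883205/2097152 → NEW=0, ERR=204883205/2097152
(3,2): OLD=3015061009/16777216 → NEW=255, ERR=-1263129071/16777216
(3,3): OLD=89436146937/1073741824 → NEW=0, ERR=89436146937/1073741824
(3,4): OLD=1541157430685/8589934592 → NEW=255, ERR=-649275890275/8589934592
(3,5): OLD=24578314898227/137438953472 → NEW=255, ERR=-10468618237133/137438953472
(4,0): OLD=828060375/33554432 → NEW=0, ERR=828060375/33554432
(4,1): OLD=37839797335/536870912 → NEW=0, ERR=37839797335/536870912
(4,2): OLD=2165211812589/17179869184 → NEW=0, ERR=2165211812589/17179869184
(4,3): OLD=56429815625721/274877906944 → NEW=255, ERR=-13664050644999/274877906944
(4,4): OLD=604976377366049/4398046511104 → NEW=255, ERR=-516525482965471/4398046511104
(4,5): OLD=11335780792296647/70368744177664 → NEW=255, ERR=-6608248973007673/70368744177664
(5,0): OLD=188354156597/8589934592 → NEW=0, ERR=188354156597/8589934592
(5,1): OLD=30729212997645/274877906944 → NEW=0, ERR=30729212997645/274877906944
(5,2): OLD=396656885934123/2199023255552 → NEW=255, ERR=-164094044231637/2199023255552
(5,3): OLD=5395532544978829/70368744177664 → NEW=0, ERR=5395532544978829/70368744177664
(5,4): OLD=1514065054958013/8796093022208 → NEW=255, ERR=-728938665705027/8796093022208
(5,5): OLD=194845159211318091/1125899906842624 → NEW=255, ERR=-92259317033551029/1125899906842624
Output grid:
  Row 0: ...###  (3 black, running=3)
  Row 1: ..#.##  (3 black, running=6)
  Row 2: ...###  (3 black, running=9)
  Row 3: ..#.##  (3 black, running=12)
  Row 4: ...###  (3 black, running=15)
  Row 5: ..#.##  (3 black, running=18)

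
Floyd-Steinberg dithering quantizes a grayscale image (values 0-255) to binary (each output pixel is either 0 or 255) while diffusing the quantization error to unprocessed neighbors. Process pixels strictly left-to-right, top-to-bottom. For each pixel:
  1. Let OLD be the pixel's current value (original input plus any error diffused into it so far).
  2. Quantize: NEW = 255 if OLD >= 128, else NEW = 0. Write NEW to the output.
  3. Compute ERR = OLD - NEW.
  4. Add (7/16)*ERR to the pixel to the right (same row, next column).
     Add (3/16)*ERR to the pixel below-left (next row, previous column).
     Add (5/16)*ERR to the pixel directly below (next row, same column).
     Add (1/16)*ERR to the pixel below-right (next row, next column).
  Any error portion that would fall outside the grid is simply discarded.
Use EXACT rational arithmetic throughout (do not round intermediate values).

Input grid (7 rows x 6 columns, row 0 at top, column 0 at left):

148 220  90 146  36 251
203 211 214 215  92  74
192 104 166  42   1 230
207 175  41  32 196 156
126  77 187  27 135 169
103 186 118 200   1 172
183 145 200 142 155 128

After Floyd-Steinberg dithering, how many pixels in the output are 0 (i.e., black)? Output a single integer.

(0,0): OLD=148 → NEW=255, ERR=-107
(0,1): OLD=2771/16 → NEW=255, ERR=-1309/16
(0,2): OLD=13877/256 → NEW=0, ERR=13877/256
(0,3): OLD=695155/4096 → NEW=255, ERR=-349325/4096
(0,4): OLD=-85979/65536 → NEW=0, ERR=-85979/65536
(0,5): OLD=262590723/1048576 → NEW=255, ERR=-4796157/1048576
(1,0): OLD=39481/256 → NEW=255, ERR=-25799/256
(1,1): OLD=296591/2048 → NEW=255, ERR=-225649/2048
(1,2): OLD=10592699/65536 → NEW=255, ERR=-6118981/65536
(1,3): OLD=39489887/262144 → NEW=255, ERR=-27356833/262144
(1,4): OLD=666818557/16777216 → NEW=0, ERR=666818557/16777216
(1,5): OLD=24126250459/268435456 → NEW=0, ERR=24126250459/268435456
(2,0): OLD=4582549/32768 → NEW=255, ERR=-3773291/32768
(2,1): OLD=-4839497/1048576 → NEW=0, ERR=-4839497/1048576
(2,2): OLD=1817808613/16777216 → NEW=0, ERR=1817808613/16777216
(2,3): OLD=7839379709/134217728 → NEW=0, ERR=7839379709/134217728
(2,4): OLD=211757122167/4294967296 → NEW=0, ERR=211757122167/4294967296
(2,5): OLD=19388585091761/68719476736 → NEW=255, ERR=1865118524081/68719476736
(3,0): OLD=2854638661/16777216 → NEW=255, ERR=-1423551419/16777216
(3,1): OLD=20072842977/134217728 → NEW=255, ERR=-14152677663/134217728
(3,2): OLD=42294556979/1073741824 → NEW=0, ERR=42294556979/1073741824
(3,3): OLD=5738201975833/68719476736 → NEW=0, ERR=5738201975833/68719476736
(3,4): OLD=141110690315769/549755813888 → NEW=255, ERR=922957774329/549755813888
(3,5): OLD=1480360868485367/8796093022208 → NEW=255, ERR=-762642852177673/8796093022208
(4,0): OLD=171182849899/2147483648 → NEW=0, ERR=171182849899/2147483648
(4,1): OLD=2783318350831/34359738368 → NEW=0, ERR=2783318350831/34359738368
(4,2): OLD=268077824503069/1099511627776 → NEW=255, ERR=-12297640579811/1099511627776
(4,3): OLD=896809070199665/17592186044416 → NEW=0, ERR=896809070199665/17592186044416
(4,4): OLD=41317581183976065/281474976710656 → NEW=255, ERR=-30458537877241215/281474976710656
(4,5): OLD=426348269916954087/4503599627370496 → NEW=0, ERR=426348269916954087/4503599627370496
(5,0): OLD=78669431874877/549755813888 → NEW=255, ERR=-61518300666563/549755813888
(5,1): OLD=2906974028471309/17592186044416 → NEW=255, ERR=-1579033412854771/17592186044416
(5,2): OLD=12646244160856799/140737488355328 → NEW=0, ERR=12646244160856799/140737488355328
(5,3): OLD=1054988259721912325/4503599627370496 → NEW=255, ERR=-93429645257564155/4503599627370496
(5,4): OLD=-188750627652792731/9007199254740992 → NEW=0, ERR=-188750627652792731/9007199254740992
(5,5): OLD=26755367442575482857/144115188075855872 → NEW=255, ERR=-9994005516767764503/144115188075855872
(6,0): OLD=36929892392835655/281474976710656 → NEW=255, ERR=-34846226668381625/281474976710656
(6,1): OLD=327155781285529403/4503599627370496 → NEW=0, ERR=327155781285529403/4503599627370496
(6,2): OLD=4510121713214466755/18014398509481984 → NEW=255, ERR=-83549906703439165/18014398509481984
(6,3): OLD=38961486648140624279/288230376151711744 → NEW=255, ERR=-34537259270545870441/288230376151711744
(6,4): OLD=376906887140886502135/4611686018427387904 → NEW=0, ERR=376906887140886502135/4611686018427387904
(6,5): OLD=10387399971684423743585/73786976294838206464 → NEW=255, ERR=-8428278983499318904735/73786976294838206464
Output grid:
  Row 0: ##.#.#  (2 black, running=2)
  Row 1: ####..  (2 black, running=4)
  Row 2: #....#  (4 black, running=8)
  Row 3: ##..##  (2 black, running=10)
  Row 4: ..#.#.  (4 black, running=14)
  Row 5: ##.#.#  (2 black, running=16)
  Row 6: #.##.#  (2 black, running=18)

Answer: 18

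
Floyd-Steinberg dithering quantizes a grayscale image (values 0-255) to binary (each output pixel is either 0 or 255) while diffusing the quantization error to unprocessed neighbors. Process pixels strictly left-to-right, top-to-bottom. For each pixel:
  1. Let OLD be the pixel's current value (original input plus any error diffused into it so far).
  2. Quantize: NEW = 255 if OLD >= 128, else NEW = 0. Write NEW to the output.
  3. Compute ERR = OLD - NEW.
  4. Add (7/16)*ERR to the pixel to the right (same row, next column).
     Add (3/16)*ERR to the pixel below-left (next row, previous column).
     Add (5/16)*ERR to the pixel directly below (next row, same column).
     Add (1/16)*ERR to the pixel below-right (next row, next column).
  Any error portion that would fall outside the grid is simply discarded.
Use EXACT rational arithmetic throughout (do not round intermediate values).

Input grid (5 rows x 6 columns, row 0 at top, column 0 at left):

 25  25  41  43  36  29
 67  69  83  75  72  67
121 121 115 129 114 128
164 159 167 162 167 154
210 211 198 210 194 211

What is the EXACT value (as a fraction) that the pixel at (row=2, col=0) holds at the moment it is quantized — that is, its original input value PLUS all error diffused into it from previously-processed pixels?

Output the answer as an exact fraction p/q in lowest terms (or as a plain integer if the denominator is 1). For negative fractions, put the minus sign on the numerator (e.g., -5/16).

Answer: 4020377/32768

Derivation:
(0,0): OLD=25 → NEW=0, ERR=25
(0,1): OLD=575/16 → NEW=0, ERR=575/16
(0,2): OLD=14521/256 → NEW=0, ERR=14521/256
(0,3): OLD=277775/4096 → NEW=0, ERR=277775/4096
(0,4): OLD=4303721/65536 → NEW=0, ERR=4303721/65536
(0,5): OLD=60534751/1048576 → NEW=0, ERR=60534751/1048576
(1,0): OLD=20877/256 → NEW=0, ERR=20877/256
(1,1): OLD=262363/2048 → NEW=255, ERR=-259877/2048
(1,2): OLD=3943415/65536 → NEW=0, ERR=3943415/65536
(1,3): OLD=36274411/262144 → NEW=255, ERR=-30572309/262144
(1,4): OLD=948947233/16777216 → NEW=0, ERR=948947233/16777216
(1,5): OLD=30572338839/268435456 → NEW=0, ERR=30572338839/268435456
(2,0): OLD=4020377/32768 → NEW=0, ERR=4020377/32768
Target (2,0): original=121, with diffused error = 4020377/32768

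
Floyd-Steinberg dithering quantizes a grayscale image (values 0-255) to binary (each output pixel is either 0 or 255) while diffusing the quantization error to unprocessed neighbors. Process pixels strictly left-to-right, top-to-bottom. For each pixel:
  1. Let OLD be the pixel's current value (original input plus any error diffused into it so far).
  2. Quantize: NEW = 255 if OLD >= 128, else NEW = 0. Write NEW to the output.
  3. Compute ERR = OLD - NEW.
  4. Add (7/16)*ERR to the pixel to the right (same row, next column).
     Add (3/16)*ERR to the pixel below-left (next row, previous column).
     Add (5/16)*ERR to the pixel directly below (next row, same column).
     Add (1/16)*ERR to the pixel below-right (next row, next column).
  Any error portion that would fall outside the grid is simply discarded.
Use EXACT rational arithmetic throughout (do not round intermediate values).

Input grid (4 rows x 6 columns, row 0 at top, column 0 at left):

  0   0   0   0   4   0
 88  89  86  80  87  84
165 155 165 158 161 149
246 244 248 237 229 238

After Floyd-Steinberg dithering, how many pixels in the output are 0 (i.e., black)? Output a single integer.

Answer: 12

Derivation:
(0,0): OLD=0 → NEW=0, ERR=0
(0,1): OLD=0 → NEW=0, ERR=0
(0,2): OLD=0 → NEW=0, ERR=0
(0,3): OLD=0 → NEW=0, ERR=0
(0,4): OLD=4 → NEW=0, ERR=4
(0,5): OLD=7/4 → NEW=0, ERR=7/4
(1,0): OLD=88 → NEW=0, ERR=88
(1,1): OLD=255/2 → NEW=0, ERR=255/2
(1,2): OLD=4537/32 → NEW=255, ERR=-3623/32
(1,3): OLD=15983/512 → NEW=0, ERR=15983/512
(1,4): OLD=837513/8192 → NEW=0, ERR=837513/8192
(1,5): OLD=16977087/131072 → NEW=255, ERR=-16446273/131072
(2,0): OLD=6925/32 → NEW=255, ERR=-1235/32
(2,1): OLD=41531/256 → NEW=255, ERR=-23749/256
(2,2): OLD=842583/8192 → NEW=0, ERR=842583/8192
(2,3): OLD=7367787/32768 → NEW=255, ERR=-988053/32768
(2,4): OLD=331729857/2097152 → NEW=255, ERR=-203043903/2097152
(2,5): OLD=2477004535/33554432 → NEW=0, ERR=2477004535/33554432
(3,0): OLD=886969/4096 → NEW=255, ERR=-157511/4096
(3,1): OLD=28188163/131072 → NEW=255, ERR=-5235197/131072
(3,2): OLD=526837833/2097152 → NEW=255, ERR=-7935927/2097152
(3,3): OLD=3593620737/16777216 → NEW=255, ERR=-684569343/16777216
(3,4): OLD=103535203139/536870912 → NEW=255, ERR=-33366879421/536870912
(3,5): OLD=1957017400581/8589934592 → NEW=255, ERR=-233415920379/8589934592
Output grid:
  Row 0: ......  (6 black, running=6)
  Row 1: ..#..#  (4 black, running=10)
  Row 2: ##.##.  (2 black, running=12)
  Row 3: ######  (0 black, running=12)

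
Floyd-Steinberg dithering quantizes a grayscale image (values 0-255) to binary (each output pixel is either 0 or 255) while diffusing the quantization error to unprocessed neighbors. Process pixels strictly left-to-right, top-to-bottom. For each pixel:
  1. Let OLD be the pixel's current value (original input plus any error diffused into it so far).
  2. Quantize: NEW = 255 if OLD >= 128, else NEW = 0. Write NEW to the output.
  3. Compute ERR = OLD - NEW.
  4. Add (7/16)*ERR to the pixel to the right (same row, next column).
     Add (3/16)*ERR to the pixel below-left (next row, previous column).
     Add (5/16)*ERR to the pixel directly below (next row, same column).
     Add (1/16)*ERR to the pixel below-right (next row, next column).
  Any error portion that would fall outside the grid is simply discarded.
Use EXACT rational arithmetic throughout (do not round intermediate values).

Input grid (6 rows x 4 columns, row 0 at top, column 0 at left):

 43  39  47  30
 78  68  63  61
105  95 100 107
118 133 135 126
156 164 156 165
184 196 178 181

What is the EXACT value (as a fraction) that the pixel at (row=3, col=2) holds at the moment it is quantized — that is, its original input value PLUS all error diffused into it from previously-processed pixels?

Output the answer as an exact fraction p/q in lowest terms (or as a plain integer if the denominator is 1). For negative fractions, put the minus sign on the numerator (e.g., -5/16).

Answer: 697665681499/4294967296

Derivation:
(0,0): OLD=43 → NEW=0, ERR=43
(0,1): OLD=925/16 → NEW=0, ERR=925/16
(0,2): OLD=18507/256 → NEW=0, ERR=18507/256
(0,3): OLD=252429/4096 → NEW=0, ERR=252429/4096
(1,0): OLD=26183/256 → NEW=0, ERR=26183/256
(1,1): OLD=301169/2048 → NEW=255, ERR=-221071/2048
(1,2): OLD=3508421/65536 → NEW=0, ERR=3508421/65536
(1,3): OLD=113454195/1048576 → NEW=0, ERR=113454195/1048576
(2,0): OLD=3824747/32768 → NEW=0, ERR=3824747/32768
(2,1): OLD=135017929/1048576 → NEW=255, ERR=-132368951/1048576
(2,2): OLD=157373357/2097152 → NEW=0, ERR=157373357/2097152
(2,3): OLD=5938749145/33554432 → NEW=255, ERR=-2617631015/33554432
(3,0): OLD=2194564155/16777216 → NEW=255, ERR=-2083625925/16777216
(3,1): OLD=16262249125/268435456 → NEW=0, ERR=16262249125/268435456
(3,2): OLD=697665681499/4294967296 → NEW=255, ERR=-397550978981/4294967296
Target (3,2): original=135, with diffused error = 697665681499/4294967296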